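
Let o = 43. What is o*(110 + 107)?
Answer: 9331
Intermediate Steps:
o*(110 + 107) = 43*(110 + 107) = 43*217 = 9331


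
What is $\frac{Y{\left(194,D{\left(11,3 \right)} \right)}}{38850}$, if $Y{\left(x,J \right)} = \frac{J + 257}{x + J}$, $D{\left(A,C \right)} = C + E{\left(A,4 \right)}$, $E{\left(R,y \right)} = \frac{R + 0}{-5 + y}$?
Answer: $\frac{83}{2408700} \approx 3.4458 \cdot 10^{-5}$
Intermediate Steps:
$E{\left(R,y \right)} = \frac{R}{-5 + y}$
$D{\left(A,C \right)} = C - A$ ($D{\left(A,C \right)} = C + \frac{A}{-5 + 4} = C + \frac{A}{-1} = C + A \left(-1\right) = C - A$)
$Y{\left(x,J \right)} = \frac{257 + J}{J + x}$
$\frac{Y{\left(194,D{\left(11,3 \right)} \right)}}{38850} = \frac{\frac{1}{\left(3 - 11\right) + 194} \left(257 + \left(3 - 11\right)\right)}{38850} = \frac{257 + \left(3 - 11\right)}{\left(3 - 11\right) + 194} \cdot \frac{1}{38850} = \frac{257 - 8}{-8 + 194} \cdot \frac{1}{38850} = \frac{1}{186} \cdot 249 \cdot \frac{1}{38850} = \frac{83}{62} \cdot \frac{1}{38850} = \frac{83}{2408700}$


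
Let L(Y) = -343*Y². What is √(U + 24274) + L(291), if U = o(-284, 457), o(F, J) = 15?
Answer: -29045583 + √24289 ≈ -2.9045e+7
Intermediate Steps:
U = 15
√(U + 24274) + L(291) = √(15 + 24274) - 343*291² = √24289 - 343*84681 = √24289 - 29045583 = -29045583 + √24289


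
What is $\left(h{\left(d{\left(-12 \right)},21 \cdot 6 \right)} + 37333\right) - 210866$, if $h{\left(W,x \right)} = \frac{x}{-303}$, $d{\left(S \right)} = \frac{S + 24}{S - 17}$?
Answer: $- \frac{17526875}{101} \approx -1.7353 \cdot 10^{5}$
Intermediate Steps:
$d{\left(S \right)} = \frac{24 + S}{-17 + S}$
$h{\left(W,x \right)} = - \frac{x}{303}$ ($h{\left(W,x \right)} = x \left(- \frac{1}{303}\right) = - \frac{x}{303}$)
$\left(h{\left(d{\left(-12 \right)},21 \cdot 6 \right)} + 37333\right) - 210866 = \left(- \frac{21 \cdot 6}{303} + 37333\right) - 210866 = \left(\left(- \frac{1}{303}\right) 126 + 37333\right) - 210866 = \left(- \frac{42}{101} + 37333\right) - 210866 = \frac{3770591}{101} - 210866 = - \frac{17526875}{101}$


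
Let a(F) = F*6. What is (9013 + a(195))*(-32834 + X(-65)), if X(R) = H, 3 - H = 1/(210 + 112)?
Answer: -107650429689/322 ≈ -3.3432e+8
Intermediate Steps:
a(F) = 6*F
H = 965/322 (H = 3 - 1/(210 + 112) = 3 - 1/322 = 965/322 ≈ 2.9969)
X(R) = 965/322
(9013 + a(195))*(-32834 + X(-65)) = (9013 + 6*195)*(-32834 + 965/322) = (9013 + 1170)*(-10571583/322) = 10183*(-10571583/322) = -107650429689/322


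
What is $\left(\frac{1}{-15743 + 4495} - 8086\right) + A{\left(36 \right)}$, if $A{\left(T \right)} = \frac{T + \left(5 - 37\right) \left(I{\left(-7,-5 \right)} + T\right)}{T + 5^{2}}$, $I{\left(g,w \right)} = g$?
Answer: $- \frac{5558064285}{686128} \approx -8100.6$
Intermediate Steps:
$A{\left(T \right)} = \frac{224 - 31 T}{25 + T}$ ($A{\left(T \right)} = \frac{T + \left(5 - 37\right) \left(-7 + T\right)}{T + 5^{2}} = \frac{T - 32 \left(-7 + T\right)}{T + 25} = \frac{T - \left(-224 + 32 T\right)}{25 + T} = \frac{224 - 31 T}{25 + T}$)
$\left(\frac{1}{-15743 + 4495} - 8086\right) + A{\left(36 \right)} = \left(\frac{1}{-15743 + 4495} - 8086\right) + \frac{224 - 1116}{25 + 36} = \left(\frac{1}{-11248} - 8086\right) + \frac{224 - 1116}{61} = \left(- \frac{1}{11248} - 8086\right) + \frac{1}{61} \left(-892\right) = - \frac{90951329}{11248} - \frac{892}{61} = - \frac{5558064285}{686128}$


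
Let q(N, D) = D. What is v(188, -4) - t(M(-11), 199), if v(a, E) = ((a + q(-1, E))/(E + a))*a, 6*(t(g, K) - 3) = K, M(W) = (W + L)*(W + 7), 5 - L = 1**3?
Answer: 911/6 ≈ 151.83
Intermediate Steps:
L = 4 (L = 5 - 1*1**3 = 5 - 1*1 = 5 - 1 = 4)
M(W) = (4 + W)*(7 + W) (M(W) = (W + 4)*(W + 7) = (4 + W)*(7 + W))
t(g, K) = 3 + K/6
v(a, E) = a (v(a, E) = ((a + E)/(E + a))*a = ((E + a)/(E + a))*a = 1*a = a)
v(188, -4) - t(M(-11), 199) = 188 - (3 + (1/6)*199) = 188 - (3 + 199/6) = 188 - 1*217/6 = 188 - 217/6 = 911/6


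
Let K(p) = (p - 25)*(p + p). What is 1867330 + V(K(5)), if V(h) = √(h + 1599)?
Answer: 1867330 + √1399 ≈ 1.8674e+6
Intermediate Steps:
K(p) = 2*p*(-25 + p) (K(p) = (-25 + p)*(2*p) = 2*p*(-25 + p))
V(h) = √(1599 + h)
1867330 + V(K(5)) = 1867330 + √(1599 + 2*5*(-25 + 5)) = 1867330 + √(1599 + 2*5*(-20)) = 1867330 + √(1599 - 200) = 1867330 + √1399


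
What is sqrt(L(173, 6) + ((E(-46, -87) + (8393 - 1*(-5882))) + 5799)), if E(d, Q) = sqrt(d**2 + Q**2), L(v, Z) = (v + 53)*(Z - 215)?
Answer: sqrt(-27160 + sqrt(9685)) ≈ 164.5*I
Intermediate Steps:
L(v, Z) = (-215 + Z)*(53 + v) (L(v, Z) = (53 + v)*(-215 + Z) = (-215 + Z)*(53 + v))
E(d, Q) = sqrt(Q**2 + d**2)
sqrt(L(173, 6) + ((E(-46, -87) + (8393 - 1*(-5882))) + 5799)) = sqrt((-11395 - 215*173 + 53*6 + 6*173) + ((sqrt((-87)**2 + (-46)**2) + (8393 - 1*(-5882))) + 5799)) = sqrt((-11395 - 37195 + 318 + 1038) + ((sqrt(7569 + 2116) + (8393 + 5882)) + 5799)) = sqrt(-47234 + ((sqrt(9685) + 14275) + 5799)) = sqrt(-47234 + ((14275 + sqrt(9685)) + 5799)) = sqrt(-47234 + (20074 + sqrt(9685))) = sqrt(-27160 + sqrt(9685))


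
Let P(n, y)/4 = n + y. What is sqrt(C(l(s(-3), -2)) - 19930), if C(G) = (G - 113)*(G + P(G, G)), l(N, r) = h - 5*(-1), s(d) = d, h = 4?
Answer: I*sqrt(28354) ≈ 168.39*I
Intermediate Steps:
P(n, y) = 4*n + 4*y (P(n, y) = 4*(n + y) = 4*n + 4*y)
l(N, r) = 9 (l(N, r) = 4 - 5*(-1) = 4 + 5 = 9)
C(G) = 9*G*(-113 + G) (C(G) = (G - 113)*(G + (4*G + 4*G)) = (-113 + G)*(G + 8*G) = (-113 + G)*(9*G) = 9*G*(-113 + G))
sqrt(C(l(s(-3), -2)) - 19930) = sqrt(9*9*(-113 + 9) - 19930) = sqrt(9*9*(-104) - 19930) = sqrt(-8424 - 19930) = sqrt(-28354) = I*sqrt(28354)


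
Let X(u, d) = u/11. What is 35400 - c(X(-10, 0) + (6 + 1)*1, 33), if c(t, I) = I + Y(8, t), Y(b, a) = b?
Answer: 35359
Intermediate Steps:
X(u, d) = u/11 (X(u, d) = u*(1/11) = u/11)
c(t, I) = 8 + I (c(t, I) = I + 8 = 8 + I)
35400 - c(X(-10, 0) + (6 + 1)*1, 33) = 35400 - (8 + 33) = 35400 - 1*41 = 35400 - 41 = 35359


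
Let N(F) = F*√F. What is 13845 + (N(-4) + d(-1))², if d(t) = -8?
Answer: 13845 + 128*I ≈ 13845.0 + 128.0*I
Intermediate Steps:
N(F) = F^(3/2)
13845 + (N(-4) + d(-1))² = 13845 + ((-4)^(3/2) - 8)² = 13845 + (-8*I - 8)² = 13845 + (-8 - 8*I)²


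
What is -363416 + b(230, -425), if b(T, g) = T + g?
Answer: -363611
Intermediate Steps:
-363416 + b(230, -425) = -363416 + (230 - 425) = -363416 - 195 = -363611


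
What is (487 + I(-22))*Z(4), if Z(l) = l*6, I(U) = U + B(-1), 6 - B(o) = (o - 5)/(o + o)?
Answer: 11232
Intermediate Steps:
B(o) = 6 - (-5 + o)/(2*o) (B(o) = 6 - (o - 5)/(o + o) = 6 - (-5 + o)/(2*o))
I(U) = 3 + U (I(U) = U + (1/2)*(5 + 11*(-1))/(-1) = U + (1/2)*(-1)*(5 - 11) = U + (1/2)*(-1)*(-6) = U + 3 = 3 + U)
Z(l) = 6*l
(487 + I(-22))*Z(4) = (487 + (3 - 22))*(6*4) = (487 - 19)*24 = 468*24 = 11232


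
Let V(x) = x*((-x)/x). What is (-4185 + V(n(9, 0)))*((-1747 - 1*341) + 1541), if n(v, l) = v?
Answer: 2294118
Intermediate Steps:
V(x) = -x (V(x) = x*(-1) = -x)
(-4185 + V(n(9, 0)))*((-1747 - 1*341) + 1541) = (-4185 - 1*9)*((-1747 - 1*341) + 1541) = (-4185 - 9)*((-1747 - 341) + 1541) = -4194*(-2088 + 1541) = -4194*(-547) = 2294118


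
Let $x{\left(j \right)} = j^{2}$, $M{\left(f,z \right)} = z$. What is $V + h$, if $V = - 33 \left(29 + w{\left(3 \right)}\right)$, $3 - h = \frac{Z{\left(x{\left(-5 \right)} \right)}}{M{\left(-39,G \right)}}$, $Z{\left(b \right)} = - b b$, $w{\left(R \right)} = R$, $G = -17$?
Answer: $- \frac{18526}{17} \approx -1089.8$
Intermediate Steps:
$Z{\left(b \right)} = - b^{2}$
$h = - \frac{574}{17}$ ($h = 3 - \frac{\left(-1\right) \left(\left(-5\right)^{2}\right)^{2}}{-17} = 3 - - 25^{2} \left(- \frac{1}{17}\right) = 3 - \left(-1\right) 625 \left(- \frac{1}{17}\right) = 3 - \left(-625\right) \left(- \frac{1}{17}\right) = 3 - \frac{625}{17} = - \frac{574}{17} \approx -33.765$)
$V = -1056$ ($V = - 33 \left(29 + 3\right) = \left(-33\right) 32 = -1056$)
$V + h = -1056 - \frac{574}{17} = - \frac{18526}{17}$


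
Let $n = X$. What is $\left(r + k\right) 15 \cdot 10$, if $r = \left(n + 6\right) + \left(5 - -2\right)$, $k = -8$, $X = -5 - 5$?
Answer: $-750$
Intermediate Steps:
$X = -10$ ($X = -5 - 5 = -10$)
$n = -10$
$r = 3$ ($r = \left(-10 + 6\right) + \left(5 - -2\right) = -4 + \left(5 + 2\right) = -4 + 7 = 3$)
$\left(r + k\right) 15 \cdot 10 = \left(3 - 8\right) 15 \cdot 10 = \left(-5\right) 15 \cdot 10 = \left(-75\right) 10 = -750$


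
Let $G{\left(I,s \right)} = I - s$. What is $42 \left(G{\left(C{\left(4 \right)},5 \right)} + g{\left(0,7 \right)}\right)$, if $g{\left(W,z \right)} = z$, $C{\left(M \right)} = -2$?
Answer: $0$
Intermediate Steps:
$42 \left(G{\left(C{\left(4 \right)},5 \right)} + g{\left(0,7 \right)}\right) = 42 \left(\left(-2 - 5\right) + 7\right) = 42 \left(-7 + 7\right) = 42 \cdot 0 = 0$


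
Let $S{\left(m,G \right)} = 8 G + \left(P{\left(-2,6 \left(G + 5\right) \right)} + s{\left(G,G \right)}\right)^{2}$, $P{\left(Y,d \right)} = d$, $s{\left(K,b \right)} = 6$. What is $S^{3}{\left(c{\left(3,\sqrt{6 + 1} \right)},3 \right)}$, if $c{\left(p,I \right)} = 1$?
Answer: $25412184000$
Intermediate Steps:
$S{\left(m,G \right)} = \left(36 + 6 G\right)^{2} + 8 G$ ($S{\left(m,G \right)} = 8 G + \left(6 \left(G + 5\right) + 6\right)^{2} = 8 G + \left(6 \left(5 + G\right) + 6\right)^{2} = 8 G + \left(\left(30 + 6 G\right) + 6\right)^{2} = 8 G + \left(36 + 6 G\right)^{2} = \left(36 + 6 G\right)^{2} + 8 G$)
$S^{3}{\left(c{\left(3,\sqrt{6 + 1} \right)},3 \right)} = \left(1296 + 36 \cdot 3^{2} + 440 \cdot 3\right)^{3} = \left(1296 + 36 \cdot 9 + 1320\right)^{3} = \left(1296 + 324 + 1320\right)^{3} = 2940^{3} = 25412184000$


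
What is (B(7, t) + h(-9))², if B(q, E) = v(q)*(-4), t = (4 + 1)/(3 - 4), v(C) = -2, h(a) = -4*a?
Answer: 1936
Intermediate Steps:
t = -5 (t = 5/(-1) = 5*(-1) = -5)
B(q, E) = 8 (B(q, E) = -2*(-4) = 8)
(B(7, t) + h(-9))² = (8 - 4*(-9))² = (8 + 36)² = 44² = 1936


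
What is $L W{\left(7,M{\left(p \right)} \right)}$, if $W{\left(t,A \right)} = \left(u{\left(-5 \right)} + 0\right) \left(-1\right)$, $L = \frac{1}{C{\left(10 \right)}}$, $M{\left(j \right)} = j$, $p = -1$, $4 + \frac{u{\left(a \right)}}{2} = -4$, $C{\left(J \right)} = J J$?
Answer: $\frac{4}{25} \approx 0.16$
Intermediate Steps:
$C{\left(J \right)} = J^{2}$
$u{\left(a \right)} = -16$ ($u{\left(a \right)} = -8 + 2 \left(-4\right) = -8 - 8 = -16$)
$L = \frac{1}{100}$ ($L = \frac{1}{10^{2}} = \frac{1}{100} \approx 0.01$)
$W{\left(t,A \right)} = 16$ ($W{\left(t,A \right)} = \left(-16 + 0\right) \left(-1\right) = \left(-16\right) \left(-1\right) = 16$)
$L W{\left(7,M{\left(p \right)} \right)} = \frac{1}{100} \cdot 16 = \frac{4}{25}$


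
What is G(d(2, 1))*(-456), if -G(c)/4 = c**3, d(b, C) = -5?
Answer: -228000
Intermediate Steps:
G(c) = -4*c**3
G(d(2, 1))*(-456) = -4*(-5)**3*(-456) = -4*(-125)*(-456) = 500*(-456) = -228000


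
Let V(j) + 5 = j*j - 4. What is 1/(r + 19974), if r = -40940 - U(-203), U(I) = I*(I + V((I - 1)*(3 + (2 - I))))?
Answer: 1/365496284670 ≈ 2.7360e-12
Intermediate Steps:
V(j) = -9 + j² (V(j) = -5 + (j*j - 4) = -5 + (j² - 4) = -5 + (-4 + j²) = -9 + j²)
U(I) = I*(-9 + I + (-1 + I)²*(5 - I)²) (U(I) = I*(I + (-9 + ((I - 1)*(3 + (2 - I)))²)) = I*(I + (-9 + ((-1 + I)*(5 - I))²)) = I*(I + (-9 + (-1 + I)²*(5 - I)²)) = I*(-9 + I + (-1 + I)²*(5 - I)²))
r = 365496264696 (r = -40940 - (-203)*(-9 - 203 + (5 + (-203)² - 6*(-203))²) = -40940 - (-203)*(-9 - 203 + (5 + 41209 + 1218)²) = -40940 - (-203)*(-9 - 203 + 42432²) = -40940 - (-203)*(-9 - 203 + 1800474624) = -40940 - (-203)*1800474412 = -40940 - 1*(-365496305636) = -40940 + 365496305636 = 365496264696)
1/(r + 19974) = 1/(365496264696 + 19974) = 1/365496284670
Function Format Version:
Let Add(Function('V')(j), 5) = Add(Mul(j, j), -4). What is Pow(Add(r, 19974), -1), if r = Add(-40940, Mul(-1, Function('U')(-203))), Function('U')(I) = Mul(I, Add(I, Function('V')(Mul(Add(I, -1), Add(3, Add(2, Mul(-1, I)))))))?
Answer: Rational(1, 365496284670) ≈ 2.7360e-12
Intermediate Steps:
Function('V')(j) = Add(-9, Pow(j, 2)) (Function('V')(j) = Add(-5, Add(Mul(j, j), -4)) = Add(-5, Add(Pow(j, 2), -4)) = Add(-5, Add(-4, Pow(j, 2))) = Add(-9, Pow(j, 2)))
Function('U')(I) = Mul(I, Add(-9, I, Mul(Pow(Add(-1, I), 2), Pow(Add(5, Mul(-1, I)), 2)))) (Function('U')(I) = Mul(I, Add(I, Add(-9, Pow(Mul(Add(I, -1), Add(3, Add(2, Mul(-1, I)))), 2)))) = Mul(I, Add(I, Add(-9, Pow(Mul(Add(-1, I), Add(5, Mul(-1, I))), 2)))) = Mul(I, Add(I, Add(-9, Mul(Pow(Add(-1, I), 2), Pow(Add(5, Mul(-1, I)), 2))))) = Mul(I, Add(-9, I, Mul(Pow(Add(-1, I), 2), Pow(Add(5, Mul(-1, I)), 2)))))
r = 365496264696 (r = Add(-40940, Mul(-1, Mul(-203, Add(-9, -203, Pow(Add(5, Pow(-203, 2), Mul(-6, -203)), 2))))) = Add(-40940, Mul(-1, Mul(-203, Add(-9, -203, Pow(Add(5, 41209, 1218), 2))))) = Add(-40940, Mul(-1, Mul(-203, Add(-9, -203, Pow(42432, 2))))) = Add(-40940, Mul(-1, Mul(-203, Add(-9, -203, 1800474624)))) = Add(-40940, Mul(-1, Mul(-203, 1800474412))) = Add(-40940, Mul(-1, -365496305636)) = Add(-40940, 365496305636) = 365496264696)
Pow(Add(r, 19974), -1) = Pow(Add(365496264696, 19974), -1) = Pow(365496284670, -1) = Rational(1, 365496284670)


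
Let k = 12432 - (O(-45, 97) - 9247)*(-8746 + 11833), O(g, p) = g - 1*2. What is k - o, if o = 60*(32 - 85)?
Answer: 28706190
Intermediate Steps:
O(g, p) = -2 + g (O(g, p) = g - 2 = -2 + g)
k = 28703010 (k = 12432 - ((-2 - 45) - 9247)*(-8746 + 11833) = 12432 - (-47 - 9247)*3087 = 12432 - (-9294)*3087 = 12432 - 1*(-28690578) = 12432 + 28690578 = 28703010)
o = -3180 (o = 60*(-53) = -3180)
k - o = 28703010 - 1*(-3180) = 28703010 + 3180 = 28706190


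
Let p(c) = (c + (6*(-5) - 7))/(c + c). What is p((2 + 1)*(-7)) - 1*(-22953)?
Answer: 482042/21 ≈ 22954.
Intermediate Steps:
p(c) = (-37 + c)/(2*c) (p(c) = (c + (-30 - 7))/((2*c)) = (c - 37)*(1/(2*c)) = (-37 + c)*(1/(2*c)) = (-37 + c)/(2*c))
p((2 + 1)*(-7)) - 1*(-22953) = (-37 + (2 + 1)*(-7))/(2*(((2 + 1)*(-7)))) - 1*(-22953) = (-37 + 3*(-7))/(2*((3*(-7)))) + 22953 = (1/2)*(-37 - 21)/(-21) + 22953 = (1/2)*(-1/21)*(-58) + 22953 = 29/21 + 22953 = 482042/21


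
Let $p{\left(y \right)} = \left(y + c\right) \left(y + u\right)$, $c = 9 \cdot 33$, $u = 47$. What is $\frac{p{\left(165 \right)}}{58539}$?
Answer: $\frac{32648}{19513} \approx 1.6731$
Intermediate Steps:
$c = 297$
$p{\left(y \right)} = \left(47 + y\right) \left(297 + y\right)$ ($p{\left(y \right)} = \left(y + 297\right) \left(y + 47\right) = \left(297 + y\right) \left(47 + y\right) = \left(47 + y\right) \left(297 + y\right)$)
$\frac{p{\left(165 \right)}}{58539} = \frac{13959 + 165^{2} + 344 \cdot 165}{58539} = \left(13959 + 27225 + 56760\right) \frac{1}{58539} = 97944 \cdot \frac{1}{58539} = \frac{32648}{19513}$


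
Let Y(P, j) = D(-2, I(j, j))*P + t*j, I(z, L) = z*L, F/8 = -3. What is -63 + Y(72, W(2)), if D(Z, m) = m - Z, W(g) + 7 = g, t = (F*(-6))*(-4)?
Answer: 4761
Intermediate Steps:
F = -24 (F = 8*(-3) = -24)
I(z, L) = L*z
t = -576 (t = -24*(-6)*(-4) = 144*(-4) = -576)
W(g) = -7 + g
Y(P, j) = -576*j + P*(2 + j**2) (Y(P, j) = (j*j - 1*(-2))*P - 576*j = (j**2 + 2)*P - 576*j = (2 + j**2)*P - 576*j = P*(2 + j**2) - 576*j = -576*j + P*(2 + j**2))
-63 + Y(72, W(2)) = -63 + (-576*(-7 + 2) + 72*(2 + (-7 + 2)**2)) = -63 + (-576*(-5) + 72*(2 + (-5)**2)) = -63 + (2880 + 72*(2 + 25)) = -63 + (2880 + 72*27) = -63 + (2880 + 1944) = -63 + 4824 = 4761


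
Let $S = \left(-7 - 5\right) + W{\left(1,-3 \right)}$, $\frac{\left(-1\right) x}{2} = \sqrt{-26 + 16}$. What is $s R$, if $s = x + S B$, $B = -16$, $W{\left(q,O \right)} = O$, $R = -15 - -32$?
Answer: $4080 - 34 i \sqrt{10} \approx 4080.0 - 107.52 i$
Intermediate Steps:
$R = 17$ ($R = -15 + 32 = 17$)
$x = - 2 i \sqrt{10}$ ($x = - 2 \sqrt{-26 + 16} = - 2 \sqrt{-10} = - 2 i \sqrt{10} \approx - 6.3246 i$)
$S = -15$ ($S = \left(-7 - 5\right) - 3 = -12 - 3 = -15$)
$s = 240 - 2 i \sqrt{10}$ ($s = - 2 i \sqrt{10} - -240 = - 2 i \sqrt{10} + 240 = 240 - 2 i \sqrt{10} \approx 240.0 - 6.3246 i$)
$s R = \left(240 - 2 i \sqrt{10}\right) 17 = 4080 - 34 i \sqrt{10}$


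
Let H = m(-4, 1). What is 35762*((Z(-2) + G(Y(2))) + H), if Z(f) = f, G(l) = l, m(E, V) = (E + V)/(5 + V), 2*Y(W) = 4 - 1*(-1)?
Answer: 0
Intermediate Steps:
Y(W) = 5/2 (Y(W) = (4 - 1*(-1))/2 = (4 + 1)/2 = (½)*5 = 5/2)
m(E, V) = (E + V)/(5 + V)
H = -½ (H = (-4 + 1)/(5 + 1) = -3/6 = (⅙)*(-3) = -½ ≈ -0.50000)
35762*((Z(-2) + G(Y(2))) + H) = 35762*((-2 + 5/2) - ½) = 35762*(½ - ½) = 35762*0 = 0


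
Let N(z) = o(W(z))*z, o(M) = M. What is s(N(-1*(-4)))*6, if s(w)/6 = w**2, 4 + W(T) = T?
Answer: 0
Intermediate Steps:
W(T) = -4 + T
N(z) = z*(-4 + z) (N(z) = (-4 + z)*z = z*(-4 + z))
s(w) = 6*w**2
s(N(-1*(-4)))*6 = (6*((-1*(-4))*(-4 - 1*(-4)))**2)*6 = (6*(4*(-4 + 4))**2)*6 = (6*(4*0)**2)*6 = (6*0**2)*6 = (6*0)*6 = 0*6 = 0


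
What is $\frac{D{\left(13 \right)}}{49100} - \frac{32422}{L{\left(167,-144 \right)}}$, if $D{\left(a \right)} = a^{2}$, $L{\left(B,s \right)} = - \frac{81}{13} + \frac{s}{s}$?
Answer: $\frac{5173743523}{834700} \approx 6198.3$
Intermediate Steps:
$L{\left(B,s \right)} = - \frac{68}{13}$ ($L{\left(B,s \right)} = \left(-81\right) \frac{1}{13} + 1 = - \frac{81}{13} + 1 = - \frac{68}{13}$)
$\frac{D{\left(13 \right)}}{49100} - \frac{32422}{L{\left(167,-144 \right)}} = \frac{13^{2}}{49100} - \frac{32422}{- \frac{68}{13}} = 169 \cdot \frac{1}{49100} - - \frac{210743}{34} = \frac{169}{49100} + \frac{210743}{34} = \frac{5173743523}{834700}$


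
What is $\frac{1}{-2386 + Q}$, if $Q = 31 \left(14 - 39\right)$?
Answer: $- \frac{1}{3161} \approx -0.00031636$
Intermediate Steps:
$Q = -775$ ($Q = 31 \left(-25\right) = -775$)
$\frac{1}{-2386 + Q} = \frac{1}{-2386 - 775} = \frac{1}{-3161} = - \frac{1}{3161}$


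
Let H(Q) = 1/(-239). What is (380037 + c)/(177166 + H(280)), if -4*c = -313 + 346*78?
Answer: 356940047/169370692 ≈ 2.1074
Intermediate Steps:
H(Q) = -1/239
c = -26675/4 (c = -(-313 + 346*78)/4 = -(-313 + 26988)/4 = -¼*26675 = -26675/4 ≈ -6668.8)
(380037 + c)/(177166 + H(280)) = (380037 - 26675/4)/(177166 - 1/239) = 1493473/(4*(42342673/239)) = (1493473/4)*(239/42342673) = 356940047/169370692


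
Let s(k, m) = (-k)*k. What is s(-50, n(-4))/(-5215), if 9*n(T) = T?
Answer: 500/1043 ≈ 0.47939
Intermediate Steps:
n(T) = T/9
s(k, m) = -k**2
s(-50, n(-4))/(-5215) = -1*(-50)**2/(-5215) = -1*2500*(-1/5215) = -2500*(-1/5215) = 500/1043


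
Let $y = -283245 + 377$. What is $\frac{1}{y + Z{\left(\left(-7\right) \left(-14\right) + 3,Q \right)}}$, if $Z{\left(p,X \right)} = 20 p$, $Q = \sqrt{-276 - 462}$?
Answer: $- \frac{1}{280848} \approx -3.5606 \cdot 10^{-6}$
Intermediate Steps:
$Q = 3 i \sqrt{82}$ ($Q = \sqrt{-738} = 3 i \sqrt{82} \approx 27.166 i$)
$y = -282868$
$\frac{1}{y + Z{\left(\left(-7\right) \left(-14\right) + 3,Q \right)}} = \frac{1}{-282868 + 20 \left(\left(-7\right) \left(-14\right) + 3\right)} = \frac{1}{-282868 + 20 \left(98 + 3\right)} = \frac{1}{-282868 + 20 \cdot 101} = \frac{1}{-282868 + 2020} = \frac{1}{-280848} = - \frac{1}{280848}$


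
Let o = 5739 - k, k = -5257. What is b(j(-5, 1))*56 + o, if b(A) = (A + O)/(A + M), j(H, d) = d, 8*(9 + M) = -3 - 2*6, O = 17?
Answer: 860620/79 ≈ 10894.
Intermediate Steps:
M = -87/8 (M = -9 + (-3 - 2*6)/8 = -9 + (-3 - 12)/8 = -9 + (⅛)*(-15) = -9 - 15/8 = -87/8 ≈ -10.875)
o = 10996 (o = 5739 - 1*(-5257) = 5739 + 5257 = 10996)
b(A) = (17 + A)/(-87/8 + A) (b(A) = (A + 17)/(A - 87/8) = (17 + A)/(-87/8 + A))
b(j(-5, 1))*56 + o = (8*(17 + 1)/(-87 + 8*1))*56 + 10996 = (8*18/(-87 + 8))*56 + 10996 = (8*18/(-79))*56 + 10996 = (8*(-1/79)*18)*56 + 10996 = -144/79*56 + 10996 = -8064/79 + 10996 = 860620/79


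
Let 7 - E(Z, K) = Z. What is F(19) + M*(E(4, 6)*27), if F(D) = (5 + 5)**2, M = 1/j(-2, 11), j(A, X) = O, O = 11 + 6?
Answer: 1781/17 ≈ 104.76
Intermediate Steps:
E(Z, K) = 7 - Z
O = 17
j(A, X) = 17
M = 1/17 ≈ 0.058824
F(D) = 100 (F(D) = 10**2 = 100)
F(19) + M*(E(4, 6)*27) = 100 + ((7 - 1*4)*27)/17 = 100 + ((7 - 4)*27)/17 = 100 + (3*27)/17 = 100 + (1/17)*81 = 100 + 81/17 = 1781/17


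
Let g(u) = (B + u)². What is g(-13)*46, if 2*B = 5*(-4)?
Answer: 24334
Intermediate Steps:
B = -10 (B = (5*(-4))/2 = (½)*(-20) = -10)
g(u) = (-10 + u)²
g(-13)*46 = (-10 - 13)²*46 = (-23)²*46 = 529*46 = 24334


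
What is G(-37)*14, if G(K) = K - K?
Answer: 0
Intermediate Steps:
G(K) = 0
G(-37)*14 = 0*14 = 0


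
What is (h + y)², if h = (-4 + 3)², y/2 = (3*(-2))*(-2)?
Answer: 625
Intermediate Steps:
y = 24 (y = 2*((3*(-2))*(-2)) = 2*(-6*(-2)) = 2*12 = 24)
h = 1 (h = (-1)² = 1)
(h + y)² = (1 + 24)² = 25² = 625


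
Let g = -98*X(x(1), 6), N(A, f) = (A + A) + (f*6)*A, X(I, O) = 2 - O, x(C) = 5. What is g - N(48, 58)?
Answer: -16408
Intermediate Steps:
N(A, f) = 2*A + 6*A*f (N(A, f) = 2*A + (6*f)*A = 2*A + 6*A*f)
g = 392 (g = -98*(2 - 1*6) = -98*(2 - 6) = -98*(-4) = 392)
g - N(48, 58) = 392 - 2*48*(1 + 3*58) = 392 - 2*48*(1 + 174) = 392 - 2*48*175 = 392 - 1*16800 = 392 - 16800 = -16408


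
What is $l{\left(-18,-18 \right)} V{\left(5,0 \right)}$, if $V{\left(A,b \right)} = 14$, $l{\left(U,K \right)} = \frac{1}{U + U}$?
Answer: $- \frac{7}{18} \approx -0.38889$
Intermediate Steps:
$l{\left(U,K \right)} = \frac{1}{2 U}$
$l{\left(-18,-18 \right)} V{\left(5,0 \right)} = \frac{1}{2 \left(-18\right)} 14 = \frac{1}{2} \left(- \frac{1}{18}\right) 14 = \left(- \frac{1}{36}\right) 14 = - \frac{7}{18}$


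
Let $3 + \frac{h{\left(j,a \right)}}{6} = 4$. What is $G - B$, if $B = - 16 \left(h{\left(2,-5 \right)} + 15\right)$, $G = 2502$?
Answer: $2838$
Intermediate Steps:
$h{\left(j,a \right)} = 6$ ($h{\left(j,a \right)} = -18 + 6 \cdot 4 = -18 + 24 = 6$)
$B = -336$ ($B = - 16 \left(6 + 15\right) = \left(-16\right) 21 = -336$)
$G - B = 2502 - -336 = 2502 + 336 = 2838$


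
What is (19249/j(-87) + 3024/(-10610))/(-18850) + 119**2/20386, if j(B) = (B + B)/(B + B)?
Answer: -166403862972/509646177625 ≈ -0.32651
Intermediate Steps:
j(B) = 1 (j(B) = (2*B)/((2*B)) = (2*B)*(1/(2*B)) = 1)
(19249/j(-87) + 3024/(-10610))/(-18850) + 119**2/20386 = (19249/1 + 3024/(-10610))/(-18850) + 119**2/20386 = (19249*1 + 3024*(-1/10610))*(-1/18850) + 14161*(1/20386) = (19249 - 1512/5305)*(-1/18850) + 14161/20386 = (102114433/5305)*(-1/18850) + 14161/20386 = -102114433/99999250 + 14161/20386 = -166403862972/509646177625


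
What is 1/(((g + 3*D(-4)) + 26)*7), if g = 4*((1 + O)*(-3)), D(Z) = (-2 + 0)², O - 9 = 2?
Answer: -1/742 ≈ -0.0013477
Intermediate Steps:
O = 11 (O = 9 + 2 = 11)
D(Z) = 4 (D(Z) = (-2)² = 4)
g = -144 (g = 4*((1 + 11)*(-3)) = 4*(12*(-3)) = 4*(-36) = -144)
1/(((g + 3*D(-4)) + 26)*7) = 1/(((-144 + 3*4) + 26)*7) = 1/(((-144 + 12) + 26)*7) = 1/((-132 + 26)*7) = 1/(-106*7) = 1/(-742) = -1/742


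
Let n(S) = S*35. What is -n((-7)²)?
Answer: -1715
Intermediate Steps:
n(S) = 35*S
-n((-7)²) = -35*(-7)² = -35*49 = -1*1715 = -1715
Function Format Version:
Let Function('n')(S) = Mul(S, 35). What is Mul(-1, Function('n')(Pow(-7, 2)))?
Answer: -1715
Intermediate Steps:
Function('n')(S) = Mul(35, S)
Mul(-1, Function('n')(Pow(-7, 2))) = Mul(-1, Mul(35, Pow(-7, 2))) = Mul(-1, Mul(35, 49)) = Mul(-1, 1715) = -1715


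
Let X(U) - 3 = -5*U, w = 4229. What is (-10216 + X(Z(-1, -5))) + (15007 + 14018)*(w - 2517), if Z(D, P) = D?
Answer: 49680592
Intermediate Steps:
X(U) = 3 - 5*U
(-10216 + X(Z(-1, -5))) + (15007 + 14018)*(w - 2517) = (-10216 + (3 - 5*(-1))) + (15007 + 14018)*(4229 - 2517) = (-10216 + (3 + 5)) + 29025*1712 = (-10216 + 8) + 49690800 = -10208 + 49690800 = 49680592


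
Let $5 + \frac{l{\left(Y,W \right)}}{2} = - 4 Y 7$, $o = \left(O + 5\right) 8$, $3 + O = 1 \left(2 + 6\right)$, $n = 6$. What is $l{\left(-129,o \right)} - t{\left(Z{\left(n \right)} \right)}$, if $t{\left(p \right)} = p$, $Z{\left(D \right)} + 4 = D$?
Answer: $7212$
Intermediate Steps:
$Z{\left(D \right)} = -4 + D$
$O = 5$ ($O = -3 + 1 \left(2 + 6\right) = -3 + 1 \cdot 8 = -3 + 8 = 5$)
$o = 80$ ($o = \left(5 + 5\right) 8 = 10 \cdot 8 = 80$)
$l{\left(Y,W \right)} = -10 - 56 Y$ ($l{\left(Y,W \right)} = -10 + 2 - 4 Y 7 = -10 + 2 \left(- 28 Y\right) = -10 - 56 Y$)
$l{\left(-129,o \right)} - t{\left(Z{\left(n \right)} \right)} = \left(-10 - -7224\right) - \left(-4 + 6\right) = \left(-10 + 7224\right) - 2 = 7214 - 2 = 7212$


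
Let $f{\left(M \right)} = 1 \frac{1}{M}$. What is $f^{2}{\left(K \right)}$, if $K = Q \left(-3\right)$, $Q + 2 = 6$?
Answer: $\frac{1}{144} \approx 0.0069444$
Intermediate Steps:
$Q = 4$ ($Q = -2 + 6 = 4$)
$K = -12$ ($K = 4 \left(-3\right) = -12$)
$f{\left(M \right)} = \frac{1}{M}$
$f^{2}{\left(K \right)} = \left(\frac{1}{-12}\right)^{2} = \left(- \frac{1}{12}\right)^{2} = \frac{1}{144}$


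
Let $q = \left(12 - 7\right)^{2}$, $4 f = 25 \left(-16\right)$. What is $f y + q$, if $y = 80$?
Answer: $-7975$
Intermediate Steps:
$f = -100$ ($f = \frac{25 \left(-16\right)}{4} = \frac{1}{4} \left(-400\right) = -100$)
$q = 25$ ($q = 5^{2} = 25$)
$f y + q = \left(-100\right) 80 + 25 = -8000 + 25 = -7975$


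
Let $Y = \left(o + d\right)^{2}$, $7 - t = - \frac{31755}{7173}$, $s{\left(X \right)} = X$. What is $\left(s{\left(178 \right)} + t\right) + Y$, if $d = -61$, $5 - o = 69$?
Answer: $\frac{37812295}{2391} \approx 15814.0$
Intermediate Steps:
$o = -64$ ($o = 5 - 69 = -64$)
$t = \frac{27322}{2391}$ ($t = 7 - - \frac{31755}{7173} = 7 - \left(-31755\right) \frac{1}{7173} = 7 - - \frac{10585}{2391} = 7 + \frac{10585}{2391} = \frac{27322}{2391} \approx 11.427$)
$Y = 15625$ ($Y = \left(-64 - 61\right)^{2} = \left(-125\right)^{2} = 15625$)
$\left(s{\left(178 \right)} + t\right) + Y = \left(178 + \frac{27322}{2391}\right) + 15625 = \frac{452920}{2391} + 15625 = \frac{37812295}{2391}$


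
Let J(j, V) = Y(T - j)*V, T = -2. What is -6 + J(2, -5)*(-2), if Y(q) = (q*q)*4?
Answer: 634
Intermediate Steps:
Y(q) = 4*q² (Y(q) = q²*4 = 4*q²)
J(j, V) = 4*V*(-2 - j)² (J(j, V) = (4*(-2 - j)²)*V = 4*V*(-2 - j)²)
-6 + J(2, -5)*(-2) = -6 + (4*(-5)*(2 + 2)²)*(-2) = -6 + (4*(-5)*4²)*(-2) = -6 + (4*(-5)*16)*(-2) = -6 - 320*(-2) = -6 + 640 = 634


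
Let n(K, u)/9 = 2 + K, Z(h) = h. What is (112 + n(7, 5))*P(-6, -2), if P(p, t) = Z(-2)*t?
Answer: 772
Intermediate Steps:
n(K, u) = 18 + 9*K (n(K, u) = 9*(2 + K) = 18 + 9*K)
P(p, t) = -2*t
(112 + n(7, 5))*P(-6, -2) = (112 + (18 + 9*7))*(-2*(-2)) = (112 + (18 + 63))*4 = (112 + 81)*4 = 193*4 = 772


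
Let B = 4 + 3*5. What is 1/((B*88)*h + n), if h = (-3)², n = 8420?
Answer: 1/23468 ≈ 4.2611e-5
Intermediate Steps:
h = 9
B = 19 (B = 4 + 15 = 19)
1/((B*88)*h + n) = 1/((19*88)*9 + 8420) = 1/(1672*9 + 8420) = 1/(15048 + 8420) = 1/23468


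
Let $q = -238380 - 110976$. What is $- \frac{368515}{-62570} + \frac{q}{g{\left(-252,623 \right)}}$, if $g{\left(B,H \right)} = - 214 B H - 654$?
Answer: $\frac{411965043581}{70071079310} \approx 5.8792$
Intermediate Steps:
$g{\left(B,H \right)} = -654 - 214 B H$ ($g{\left(B,H \right)} = - 214 B H - 654 = -654 - 214 B H$)
$q = -349356$ ($q = -238380 - 110976 = -349356$)
$- \frac{368515}{-62570} + \frac{q}{g{\left(-252,623 \right)}} = - \frac{368515}{-62570} - \frac{349356}{-654 - \left(-53928\right) 623} = \left(-368515\right) \left(- \frac{1}{62570}\right) - \frac{349356}{-654 + 33597144} = \frac{73703}{12514} - \frac{349356}{33596490} = \frac{73703}{12514} - \frac{58226}{5599415} = \frac{411965043581}{70071079310}$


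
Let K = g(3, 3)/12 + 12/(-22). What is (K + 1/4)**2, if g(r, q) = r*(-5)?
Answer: 289/121 ≈ 2.3884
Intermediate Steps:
g(r, q) = -5*r
K = -79/44 (K = -5*3/12 + 12/(-22) = -15*1/12 + 12*(-1/22) = -5/4 - 6/11 = -79/44 ≈ -1.7955)
(K + 1/4)**2 = (-79/44 + 1/4)**2 = (-17/11)**2 = 289/121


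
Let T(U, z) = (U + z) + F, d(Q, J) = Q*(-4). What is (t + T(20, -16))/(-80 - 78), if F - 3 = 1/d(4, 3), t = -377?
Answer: 5921/2528 ≈ 2.3422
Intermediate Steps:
d(Q, J) = -4*Q
F = 47/16 (F = 3 + 1/(-4*4) = 3 + 1/(-16) = 3 - 1/16 = 47/16 ≈ 2.9375)
T(U, z) = 47/16 + U + z (T(U, z) = (U + z) + 47/16 = 47/16 + U + z)
(t + T(20, -16))/(-80 - 78) = (-377 + (47/16 + 20 - 16))/(-80 - 78) = (-377 + 111/16)/(-158) = -5921/16*(-1/158) = 5921/2528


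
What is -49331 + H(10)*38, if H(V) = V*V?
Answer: -45531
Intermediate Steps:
H(V) = V**2
-49331 + H(10)*38 = -49331 + 10**2*38 = -49331 + 100*38 = -49331 + 3800 = -45531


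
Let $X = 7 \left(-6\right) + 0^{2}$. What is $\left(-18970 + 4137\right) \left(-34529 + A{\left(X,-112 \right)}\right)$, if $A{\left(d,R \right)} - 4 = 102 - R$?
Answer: $508935063$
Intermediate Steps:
$X = -42$ ($X = -42 + 0 = -42$)
$A{\left(d,R \right)} = 106 - R$ ($A{\left(d,R \right)} = 4 - \left(-102 + R\right) = 106 - R$)
$\left(-18970 + 4137\right) \left(-34529 + A{\left(X,-112 \right)}\right) = \left(-18970 + 4137\right) \left(-34529 + \left(106 - -112\right)\right) = - 14833 \left(-34529 + \left(106 + 112\right)\right) = - 14833 \left(-34529 + 218\right) = \left(-14833\right) \left(-34311\right) = 508935063$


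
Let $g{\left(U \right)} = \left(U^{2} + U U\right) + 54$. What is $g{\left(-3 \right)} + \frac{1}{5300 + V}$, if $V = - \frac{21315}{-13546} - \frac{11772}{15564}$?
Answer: $\frac{6705443487250}{93130915529} \approx 72.0$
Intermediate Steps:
$V = \frac{14356929}{17569162}$ ($V = \left(-21315\right) \left(- \frac{1}{13546}\right) - \frac{981}{1297} = \frac{21315}{13546} - \frac{981}{1297} = \frac{14356929}{17569162} \approx 0.81717$)
$g{\left(U \right)} = 54 + 2 U^{2}$ ($g{\left(U \right)} = \left(U^{2} + U^{2}\right) + 54 = 2 U^{2} + 54 = 54 + 2 U^{2}$)
$g{\left(-3 \right)} + \frac{1}{5300 + V} = \left(54 + 2 \left(-3\right)^{2}\right) + \frac{1}{5300 + \frac{14356929}{17569162}} = \left(54 + 2 \cdot 9\right) + \frac{1}{\frac{93130915529}{17569162}} = \left(54 + 18\right) + \frac{17569162}{93130915529} = 72 + \frac{17569162}{93130915529} = \frac{6705443487250}{93130915529}$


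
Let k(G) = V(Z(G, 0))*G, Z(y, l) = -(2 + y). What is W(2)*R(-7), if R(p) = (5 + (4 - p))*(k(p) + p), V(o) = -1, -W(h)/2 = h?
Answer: 0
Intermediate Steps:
Z(y, l) = -2 - y
W(h) = -2*h
k(G) = -G
R(p) = 0 (R(p) = (5 + (4 - p))*(-p + p) = (9 - p)*0 = 0)
W(2)*R(-7) = -2*2*0 = -4*0 = 0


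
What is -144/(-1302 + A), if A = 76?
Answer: 72/613 ≈ 0.11746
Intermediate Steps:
-144/(-1302 + A) = -144/(-1302 + 76) = -144/(-1226) = -144*(-1/1226) = 72/613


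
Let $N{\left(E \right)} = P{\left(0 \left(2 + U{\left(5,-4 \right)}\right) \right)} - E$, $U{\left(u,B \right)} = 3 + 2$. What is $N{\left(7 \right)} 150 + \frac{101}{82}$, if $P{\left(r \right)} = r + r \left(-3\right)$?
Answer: $- \frac{85999}{82} \approx -1048.8$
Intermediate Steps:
$U{\left(u,B \right)} = 5$
$P{\left(r \right)} = - 2 r$ ($P{\left(r \right)} = r - 3 r = - 2 r$)
$N{\left(E \right)} = - E$ ($N{\left(E \right)} = - 2 \cdot 0 \left(2 + 5\right) - E = - 2 \cdot 0 \cdot 7 - E = \left(-2\right) 0 - E = 0 - E = - E$)
$N{\left(7 \right)} 150 + \frac{101}{82} = \left(-1\right) 7 \cdot 150 + \frac{101}{82} = \left(-7\right) 150 + 101 \cdot \frac{1}{82} = -1050 + \frac{101}{82} = - \frac{85999}{82}$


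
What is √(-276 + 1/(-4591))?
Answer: I*√5817334147/4591 ≈ 16.613*I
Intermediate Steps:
√(-276 + 1/(-4591)) = √(-276 - 1/4591) = √(-1267117/4591) = I*√5817334147/4591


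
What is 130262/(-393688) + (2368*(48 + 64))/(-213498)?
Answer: -33055758271/21012900156 ≈ -1.5731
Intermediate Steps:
130262/(-393688) + (2368*(48 + 64))/(-213498) = 130262*(-1/393688) + (2368*112)*(-1/213498) = -65131/196844 + 265216*(-1/213498) = -65131/196844 - 132608/106749 = -33055758271/21012900156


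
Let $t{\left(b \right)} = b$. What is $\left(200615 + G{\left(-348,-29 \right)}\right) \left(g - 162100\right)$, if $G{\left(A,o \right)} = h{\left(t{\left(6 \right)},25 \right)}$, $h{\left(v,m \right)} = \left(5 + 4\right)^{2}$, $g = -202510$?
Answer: $-73175768560$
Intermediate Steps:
$h{\left(v,m \right)} = 81$ ($h{\left(v,m \right)} = 9^{2} = 81$)
$G{\left(A,o \right)} = 81$
$\left(200615 + G{\left(-348,-29 \right)}\right) \left(g - 162100\right) = \left(200615 + 81\right) \left(-202510 - 162100\right) = 200696 \left(-364610\right) = -73175768560$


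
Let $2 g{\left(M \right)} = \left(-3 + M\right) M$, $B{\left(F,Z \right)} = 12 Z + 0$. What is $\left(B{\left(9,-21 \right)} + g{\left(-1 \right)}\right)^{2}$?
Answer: $62500$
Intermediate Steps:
$B{\left(F,Z \right)} = 12 Z$
$g{\left(M \right)} = \frac{M \left(-3 + M\right)}{2}$ ($g{\left(M \right)} = \frac{\left(-3 + M\right) M}{2} = \frac{M \left(-3 + M\right)}{2}$)
$\left(B{\left(9,-21 \right)} + g{\left(-1 \right)}\right)^{2} = \left(12 \left(-21\right) + \frac{1}{2} \left(-1\right) \left(-3 - 1\right)\right)^{2} = \left(-252 + \frac{1}{2} \left(-1\right) \left(-4\right)\right)^{2} = \left(-252 + 2\right)^{2} = \left(-250\right)^{2} = 62500$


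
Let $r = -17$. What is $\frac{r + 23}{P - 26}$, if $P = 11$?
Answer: $- \frac{2}{5} \approx -0.4$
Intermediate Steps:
$\frac{r + 23}{P - 26} = \frac{-17 + 23}{11 - 26} = \frac{1}{11 - 26} \cdot 6 = \frac{1}{-15} \cdot 6 = \left(- \frac{1}{15}\right) 6 = - \frac{2}{5}$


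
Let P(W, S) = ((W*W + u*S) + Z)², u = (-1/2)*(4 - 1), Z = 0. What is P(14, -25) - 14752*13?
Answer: -549015/4 ≈ -1.3725e+5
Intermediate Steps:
u = -3/2 (u = -1*½*3 = -½*3 = -3/2 ≈ -1.5000)
P(W, S) = (W² - 3*S/2)² (P(W, S) = ((W*W - 3*S/2) + 0)² = ((W² - 3*S/2) + 0)² = (W² - 3*S/2)²)
P(14, -25) - 14752*13 = (-3*(-25) + 2*14²)²/4 - 14752*13 = (75 + 2*196)²/4 - 461*416 = (75 + 392)²/4 - 191776 = (¼)*467² - 191776 = (¼)*218089 - 191776 = 218089/4 - 191776 = -549015/4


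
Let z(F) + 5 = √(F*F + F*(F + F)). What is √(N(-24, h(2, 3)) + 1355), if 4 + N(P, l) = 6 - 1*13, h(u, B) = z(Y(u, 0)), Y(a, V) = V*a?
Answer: 8*√21 ≈ 36.661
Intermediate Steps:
z(F) = -5 + √3*√(F²) (z(F) = -5 + √(F*F + F*(F + F)) = -5 + √(F² + F*(2*F)) = -5 + √(F² + 2*F²) = -5 + √(3*F²) = -5 + √3*√(F²))
h(u, B) = -5 (h(u, B) = -5 + √3*√((0*u)²) = -5 + √3*√(0²) = -5 + √3*√0 = -5 + √3*0 = -5 + 0 = -5)
N(P, l) = -11 (N(P, l) = -4 + (6 - 1*13) = -4 + (6 - 13) = -4 - 7 = -11)
√(N(-24, h(2, 3)) + 1355) = √(-11 + 1355) = √1344 = 8*√21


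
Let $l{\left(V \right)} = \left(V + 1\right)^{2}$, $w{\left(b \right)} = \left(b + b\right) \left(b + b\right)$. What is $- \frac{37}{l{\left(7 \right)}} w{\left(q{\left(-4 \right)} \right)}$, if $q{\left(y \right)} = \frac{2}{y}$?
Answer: $- \frac{37}{64} \approx -0.57813$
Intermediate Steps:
$w{\left(b \right)} = 4 b^{2}$ ($w{\left(b \right)} = 2 b 2 b = 4 b^{2}$)
$l{\left(V \right)} = \left(1 + V\right)^{2}$
$- \frac{37}{l{\left(7 \right)}} w{\left(q{\left(-4 \right)} \right)} = - \frac{37}{\left(1 + 7\right)^{2}} \cdot 4 \left(\frac{2}{-4}\right)^{2} = - \frac{37}{8^{2}} \cdot 4 \left(2 \left(- \frac{1}{4}\right)\right)^{2} = - \frac{37}{64} \cdot 4 \left(- \frac{1}{2}\right)^{2} = \left(-37\right) \frac{1}{64} \cdot 4 \cdot \frac{1}{4} = \left(- \frac{37}{64}\right) 1 = - \frac{37}{64}$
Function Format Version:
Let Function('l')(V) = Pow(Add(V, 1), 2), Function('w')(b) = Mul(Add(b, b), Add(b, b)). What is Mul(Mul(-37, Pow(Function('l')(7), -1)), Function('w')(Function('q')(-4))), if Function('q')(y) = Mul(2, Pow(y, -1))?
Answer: Rational(-37, 64) ≈ -0.57813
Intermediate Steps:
Function('w')(b) = Mul(4, Pow(b, 2)) (Function('w')(b) = Mul(Mul(2, b), Mul(2, b)) = Mul(4, Pow(b, 2)))
Function('l')(V) = Pow(Add(1, V), 2)
Mul(Mul(-37, Pow(Function('l')(7), -1)), Function('w')(Function('q')(-4))) = Mul(Mul(-37, Pow(Pow(Add(1, 7), 2), -1)), Mul(4, Pow(Mul(2, Pow(-4, -1)), 2))) = Mul(Mul(-37, Pow(Pow(8, 2), -1)), Mul(4, Pow(Mul(2, Rational(-1, 4)), 2))) = Mul(Mul(-37, Pow(64, -1)), Mul(4, Pow(Rational(-1, 2), 2))) = Mul(Mul(-37, Rational(1, 64)), Mul(4, Rational(1, 4))) = Mul(Rational(-37, 64), 1) = Rational(-37, 64)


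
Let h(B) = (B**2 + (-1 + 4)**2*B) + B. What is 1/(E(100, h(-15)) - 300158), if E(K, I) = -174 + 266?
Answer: -1/300066 ≈ -3.3326e-6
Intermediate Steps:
h(B) = B**2 + 10*B (h(B) = (B**2 + 3**2*B) + B = (B**2 + 9*B) + B = B**2 + 10*B)
E(K, I) = 92
1/(E(100, h(-15)) - 300158) = 1/(92 - 300158) = 1/(-300066) = -1/300066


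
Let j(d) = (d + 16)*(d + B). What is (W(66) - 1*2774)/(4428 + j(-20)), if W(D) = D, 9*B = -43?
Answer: -6093/10186 ≈ -0.59817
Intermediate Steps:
B = -43/9 (B = (⅑)*(-43) = -43/9 ≈ -4.7778)
j(d) = (16 + d)*(-43/9 + d) (j(d) = (d + 16)*(d - 43/9) = (16 + d)*(-43/9 + d))
(W(66) - 1*2774)/(4428 + j(-20)) = (66 - 1*2774)/(4428 + (-688/9 + (-20)² + (101/9)*(-20))) = (66 - 2774)/(4428 + (-688/9 + 400 - 2020/9)) = -2708/(4428 + 892/9) = -2708/40744/9 = -2708*9/40744 = -6093/10186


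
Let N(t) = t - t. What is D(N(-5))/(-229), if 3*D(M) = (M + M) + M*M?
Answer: 0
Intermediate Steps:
N(t) = 0
D(M) = M²/3 + 2*M/3 (D(M) = ((M + M) + M*M)/3 = (2*M + M²)/3 = (M² + 2*M)/3 = M²/3 + 2*M/3)
D(N(-5))/(-229) = ((⅓)*0*(2 + 0))/(-229) = ((⅓)*0*2)*(-1/229) = 0*(-1/229) = 0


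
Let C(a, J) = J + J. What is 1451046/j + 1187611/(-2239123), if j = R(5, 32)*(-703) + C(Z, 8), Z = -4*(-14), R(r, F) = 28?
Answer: -545404734301/7339845194 ≈ -74.307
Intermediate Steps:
Z = 56
C(a, J) = 2*J
j = -19668 (j = 28*(-703) + 2*8 = -19684 + 16 = -19668)
1451046/j + 1187611/(-2239123) = 1451046/(-19668) + 1187611/(-2239123) = 1451046*(-1/19668) + 1187611*(-1/2239123) = -241841/3278 - 1187611/2239123 = -545404734301/7339845194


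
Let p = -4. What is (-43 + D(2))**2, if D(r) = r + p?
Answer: 2025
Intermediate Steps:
D(r) = -4 + r (D(r) = r - 4 = -4 + r)
(-43 + D(2))**2 = (-43 + (-4 + 2))**2 = (-43 - 2)**2 = (-45)**2 = 2025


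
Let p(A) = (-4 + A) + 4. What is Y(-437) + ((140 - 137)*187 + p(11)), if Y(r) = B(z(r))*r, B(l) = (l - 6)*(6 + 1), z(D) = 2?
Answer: 12808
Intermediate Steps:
p(A) = A
B(l) = -42 + 7*l (B(l) = (-6 + l)*7 = -42 + 7*l)
Y(r) = -28*r (Y(r) = (-42 + 7*2)*r = (-42 + 14)*r = -28*r)
Y(-437) + ((140 - 137)*187 + p(11)) = -28*(-437) + ((140 - 137)*187 + 11) = 12236 + (3*187 + 11) = 12236 + (561 + 11) = 12236 + 572 = 12808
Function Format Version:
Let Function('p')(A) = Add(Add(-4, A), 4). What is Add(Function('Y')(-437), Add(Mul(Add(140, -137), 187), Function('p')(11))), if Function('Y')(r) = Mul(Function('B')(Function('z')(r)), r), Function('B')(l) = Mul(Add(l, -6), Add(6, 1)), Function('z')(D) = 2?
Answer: 12808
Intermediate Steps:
Function('p')(A) = A
Function('B')(l) = Add(-42, Mul(7, l)) (Function('B')(l) = Mul(Add(-6, l), 7) = Add(-42, Mul(7, l)))
Function('Y')(r) = Mul(-28, r) (Function('Y')(r) = Mul(Add(-42, Mul(7, 2)), r) = Mul(Add(-42, 14), r) = Mul(-28, r))
Add(Function('Y')(-437), Add(Mul(Add(140, -137), 187), Function('p')(11))) = Add(Mul(-28, -437), Add(Mul(Add(140, -137), 187), 11)) = Add(12236, Add(Mul(3, 187), 11)) = Add(12236, Add(561, 11)) = Add(12236, 572) = 12808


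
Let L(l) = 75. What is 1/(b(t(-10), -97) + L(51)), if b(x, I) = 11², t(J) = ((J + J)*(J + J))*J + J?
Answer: 1/196 ≈ 0.0051020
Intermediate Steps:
t(J) = J + 4*J³ (t(J) = ((2*J)*(2*J))*J + J = (4*J²)*J + J = 4*J³ + J = J + 4*J³)
b(x, I) = 121
1/(b(t(-10), -97) + L(51)) = 1/(121 + 75) = 1/196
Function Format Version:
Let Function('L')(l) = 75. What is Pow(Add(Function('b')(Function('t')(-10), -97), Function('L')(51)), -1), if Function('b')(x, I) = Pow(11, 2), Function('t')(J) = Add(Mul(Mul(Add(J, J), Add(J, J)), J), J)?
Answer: Rational(1, 196) ≈ 0.0051020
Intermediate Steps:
Function('t')(J) = Add(J, Mul(4, Pow(J, 3))) (Function('t')(J) = Add(Mul(Mul(Mul(2, J), Mul(2, J)), J), J) = Add(Mul(Mul(4, Pow(J, 2)), J), J) = Add(Mul(4, Pow(J, 3)), J) = Add(J, Mul(4, Pow(J, 3))))
Function('b')(x, I) = 121
Pow(Add(Function('b')(Function('t')(-10), -97), Function('L')(51)), -1) = Pow(Add(121, 75), -1) = Pow(196, -1) = Rational(1, 196)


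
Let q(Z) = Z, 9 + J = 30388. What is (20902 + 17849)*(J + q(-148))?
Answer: 1171481481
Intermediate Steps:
J = 30379 (J = -9 + 30388 = 30379)
(20902 + 17849)*(J + q(-148)) = (20902 + 17849)*(30379 - 148) = 38751*30231 = 1171481481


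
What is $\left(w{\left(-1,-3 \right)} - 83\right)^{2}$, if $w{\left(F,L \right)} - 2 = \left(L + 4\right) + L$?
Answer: $6889$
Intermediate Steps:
$w{\left(F,L \right)} = 6 + 2 L$ ($w{\left(F,L \right)} = 2 + \left(\left(L + 4\right) + L\right) = 2 + \left(\left(4 + L\right) + L\right) = 2 + \left(4 + 2 L\right) = 6 + 2 L$)
$\left(w{\left(-1,-3 \right)} - 83\right)^{2} = \left(\left(6 + 2 \left(-3\right)\right) - 83\right)^{2} = \left(\left(6 - 6\right) - 83\right)^{2} = \left(0 - 83\right)^{2} = \left(-83\right)^{2} = 6889$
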